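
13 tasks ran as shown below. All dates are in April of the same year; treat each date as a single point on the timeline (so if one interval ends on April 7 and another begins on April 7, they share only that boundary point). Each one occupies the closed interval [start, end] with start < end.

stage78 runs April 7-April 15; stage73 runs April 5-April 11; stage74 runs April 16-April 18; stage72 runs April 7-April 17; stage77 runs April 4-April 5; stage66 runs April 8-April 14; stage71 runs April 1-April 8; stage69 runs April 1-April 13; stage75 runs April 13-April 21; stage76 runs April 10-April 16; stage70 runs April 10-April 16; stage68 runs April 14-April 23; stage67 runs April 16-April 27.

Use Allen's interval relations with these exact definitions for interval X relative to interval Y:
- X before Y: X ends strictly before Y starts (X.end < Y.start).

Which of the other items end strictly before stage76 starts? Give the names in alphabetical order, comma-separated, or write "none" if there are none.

Target stage76 = [April 10, April 16].
stage66 [April 8, April 14] → overlaps → no.
stage67 [April 16, April 27] → met-by → no.
stage68 [April 14, April 23] → overlapped-by → no.
stage69 [April 1, April 13] → overlaps → no.
stage70 [April 10, April 16] → equals → no.
stage71 [April 1, April 8] → before → yes.
stage72 [April 7, April 17] → contains → no.
stage73 [April 5, April 11] → overlaps → no.
stage74 [April 16, April 18] → met-by → no.
stage75 [April 13, April 21] → overlapped-by → no.
stage77 [April 4, April 5] → before → yes.
stage78 [April 7, April 15] → overlaps → no.
Result: stage71, stage77.

stage71, stage77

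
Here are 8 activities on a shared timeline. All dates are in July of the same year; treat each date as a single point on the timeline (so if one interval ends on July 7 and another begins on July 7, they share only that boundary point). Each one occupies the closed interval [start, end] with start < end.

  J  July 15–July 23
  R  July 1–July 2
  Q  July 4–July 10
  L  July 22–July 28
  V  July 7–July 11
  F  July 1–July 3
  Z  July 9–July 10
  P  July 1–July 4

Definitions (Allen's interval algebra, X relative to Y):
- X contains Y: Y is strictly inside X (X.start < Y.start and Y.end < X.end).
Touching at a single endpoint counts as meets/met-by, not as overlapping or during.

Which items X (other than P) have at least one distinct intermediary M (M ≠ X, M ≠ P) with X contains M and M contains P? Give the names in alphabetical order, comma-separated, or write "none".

Target P = [July 1, July 4].
Intermediaries M with M contains P: none.
Union: none.

none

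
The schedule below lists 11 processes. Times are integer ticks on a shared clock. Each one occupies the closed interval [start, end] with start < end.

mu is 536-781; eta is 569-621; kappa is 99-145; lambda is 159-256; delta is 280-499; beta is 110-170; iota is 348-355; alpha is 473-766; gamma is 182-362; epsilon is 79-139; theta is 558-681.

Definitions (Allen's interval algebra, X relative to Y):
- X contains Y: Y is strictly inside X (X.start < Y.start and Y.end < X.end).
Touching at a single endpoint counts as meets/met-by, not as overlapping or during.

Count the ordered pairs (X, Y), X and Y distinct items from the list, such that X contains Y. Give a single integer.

Checking all 110 ordered pairs for relation 'contains'; matching pairs in alphabetical order:
(alpha, eta): alpha contains eta ✓
(alpha, theta): alpha contains theta ✓
(delta, iota): delta contains iota ✓
(gamma, iota): gamma contains iota ✓
(mu, eta): mu contains eta ✓
(mu, theta): mu contains theta ✓
(theta, eta): theta contains eta ✓
Count: 7.

7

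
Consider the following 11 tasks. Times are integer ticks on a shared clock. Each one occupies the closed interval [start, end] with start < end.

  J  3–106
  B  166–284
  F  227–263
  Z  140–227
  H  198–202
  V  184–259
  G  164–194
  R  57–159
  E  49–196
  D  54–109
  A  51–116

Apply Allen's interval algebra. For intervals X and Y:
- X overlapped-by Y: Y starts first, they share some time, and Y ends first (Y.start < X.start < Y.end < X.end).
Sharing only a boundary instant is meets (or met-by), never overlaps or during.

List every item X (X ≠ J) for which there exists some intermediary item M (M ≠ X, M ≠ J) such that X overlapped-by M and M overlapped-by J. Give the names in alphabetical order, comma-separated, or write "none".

Target J = [3, 106].
Intermediaries M with M overlapped-by J: A, D, E, R.
Via A — items with X overlapped-by A: R.
Via D — items with X overlapped-by D: R.
Via E — items with X overlapped-by E: B, V, Z.
Via R — items with X overlapped-by R: Z.
Union: B, R, V, Z.

B, R, V, Z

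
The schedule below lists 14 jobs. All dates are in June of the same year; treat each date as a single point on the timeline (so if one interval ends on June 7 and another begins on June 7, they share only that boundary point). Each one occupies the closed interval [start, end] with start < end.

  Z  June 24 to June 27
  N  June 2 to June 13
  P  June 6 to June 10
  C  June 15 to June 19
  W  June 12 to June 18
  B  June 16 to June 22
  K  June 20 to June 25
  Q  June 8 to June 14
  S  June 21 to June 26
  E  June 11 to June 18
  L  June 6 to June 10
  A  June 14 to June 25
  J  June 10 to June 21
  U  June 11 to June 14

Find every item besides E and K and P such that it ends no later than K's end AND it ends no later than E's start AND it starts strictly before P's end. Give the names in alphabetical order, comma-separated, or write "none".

Conditions: its end is no later than K's end (X.end <= June 25) AND its end is no later than E's start (X.end <= June 11) AND its start is strictly before P's end (X.start < June 10).
A: end June 25 <= June 25? ✓; end June 25 <= June 11? ✗; start June 14 < June 10? ✗ → no.
B: end June 22 <= June 25? ✓; end June 22 <= June 11? ✗; start June 16 < June 10? ✗ → no.
C: end June 19 <= June 25? ✓; end June 19 <= June 11? ✗; start June 15 < June 10? ✗ → no.
J: end June 21 <= June 25? ✓; end June 21 <= June 11? ✗; start June 10 < June 10? ✗ → no.
L: end June 10 <= June 25? ✓; end June 10 <= June 11? ✓; start June 6 < June 10? ✓ → yes.
N: end June 13 <= June 25? ✓; end June 13 <= June 11? ✗; start June 2 < June 10? ✓ → no.
Q: end June 14 <= June 25? ✓; end June 14 <= June 11? ✗; start June 8 < June 10? ✓ → no.
S: end June 26 <= June 25? ✗; end June 26 <= June 11? ✗; start June 21 < June 10? ✗ → no.
U: end June 14 <= June 25? ✓; end June 14 <= June 11? ✗; start June 11 < June 10? ✗ → no.
W: end June 18 <= June 25? ✓; end June 18 <= June 11? ✗; start June 12 < June 10? ✗ → no.
Z: end June 27 <= June 25? ✗; end June 27 <= June 11? ✗; start June 24 < June 10? ✗ → no.
Result: L.

L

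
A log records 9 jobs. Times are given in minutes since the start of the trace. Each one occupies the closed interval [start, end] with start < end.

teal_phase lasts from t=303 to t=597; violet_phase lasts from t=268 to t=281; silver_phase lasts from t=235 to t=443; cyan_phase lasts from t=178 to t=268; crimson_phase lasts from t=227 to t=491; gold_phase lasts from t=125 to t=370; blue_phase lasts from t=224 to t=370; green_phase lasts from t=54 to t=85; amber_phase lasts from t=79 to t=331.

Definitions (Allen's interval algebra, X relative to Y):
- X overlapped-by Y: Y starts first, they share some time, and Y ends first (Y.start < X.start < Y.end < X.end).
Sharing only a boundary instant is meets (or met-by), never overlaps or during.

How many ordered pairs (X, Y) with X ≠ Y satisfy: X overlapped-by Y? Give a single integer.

Checking all 72 ordered pairs for relation 'overlapped-by'; matching pairs in alphabetical order:
(amber_phase, green_phase): amber_phase overlapped-by green_phase ✓
(blue_phase, amber_phase): blue_phase overlapped-by amber_phase ✓
(blue_phase, cyan_phase): blue_phase overlapped-by cyan_phase ✓
(crimson_phase, amber_phase): crimson_phase overlapped-by amber_phase ✓
(crimson_phase, blue_phase): crimson_phase overlapped-by blue_phase ✓
(crimson_phase, cyan_phase): crimson_phase overlapped-by cyan_phase ✓
(crimson_phase, gold_phase): crimson_phase overlapped-by gold_phase ✓
(gold_phase, amber_phase): gold_phase overlapped-by amber_phase ✓
(silver_phase, amber_phase): silver_phase overlapped-by amber_phase ✓
(silver_phase, blue_phase): silver_phase overlapped-by blue_phase ✓
(silver_phase, cyan_phase): silver_phase overlapped-by cyan_phase ✓
(silver_phase, gold_phase): silver_phase overlapped-by gold_phase ✓
(teal_phase, amber_phase): teal_phase overlapped-by amber_phase ✓
(teal_phase, blue_phase): teal_phase overlapped-by blue_phase ✓
(teal_phase, crimson_phase): teal_phase overlapped-by crimson_phase ✓
(teal_phase, gold_phase): teal_phase overlapped-by gold_phase ✓
(teal_phase, silver_phase): teal_phase overlapped-by silver_phase ✓
Count: 17.

17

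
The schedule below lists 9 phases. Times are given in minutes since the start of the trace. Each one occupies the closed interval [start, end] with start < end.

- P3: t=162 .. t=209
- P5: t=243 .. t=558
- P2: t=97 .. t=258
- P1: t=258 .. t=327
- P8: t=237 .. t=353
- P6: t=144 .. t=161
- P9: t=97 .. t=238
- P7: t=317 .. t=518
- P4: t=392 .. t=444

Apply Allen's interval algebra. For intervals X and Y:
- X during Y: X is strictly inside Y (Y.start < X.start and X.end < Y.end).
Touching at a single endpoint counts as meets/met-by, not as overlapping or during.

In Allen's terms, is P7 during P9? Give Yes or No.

No

P7 = [t=317, t=518], P9 = [t=97, t=238].
Actual relation of P7 to P9: after.
Asked whether 'during' holds → No.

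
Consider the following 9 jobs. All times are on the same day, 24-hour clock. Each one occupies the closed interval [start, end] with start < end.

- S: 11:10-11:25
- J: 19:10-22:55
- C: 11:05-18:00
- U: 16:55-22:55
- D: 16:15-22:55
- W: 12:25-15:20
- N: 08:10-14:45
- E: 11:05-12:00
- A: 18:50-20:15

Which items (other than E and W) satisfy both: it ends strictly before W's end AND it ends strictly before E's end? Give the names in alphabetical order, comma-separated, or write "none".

S

Conditions: its end is strictly before W's end (X.end < 15:20) AND its end is strictly before E's end (X.end < 12:00).
A: end 20:15 < 15:20? ✗; end 20:15 < 12:00? ✗ → no.
C: end 18:00 < 15:20? ✗; end 18:00 < 12:00? ✗ → no.
D: end 22:55 < 15:20? ✗; end 22:55 < 12:00? ✗ → no.
J: end 22:55 < 15:20? ✗; end 22:55 < 12:00? ✗ → no.
N: end 14:45 < 15:20? ✓; end 14:45 < 12:00? ✗ → no.
S: end 11:25 < 15:20? ✓; end 11:25 < 12:00? ✓ → yes.
U: end 22:55 < 15:20? ✗; end 22:55 < 12:00? ✗ → no.
Result: S.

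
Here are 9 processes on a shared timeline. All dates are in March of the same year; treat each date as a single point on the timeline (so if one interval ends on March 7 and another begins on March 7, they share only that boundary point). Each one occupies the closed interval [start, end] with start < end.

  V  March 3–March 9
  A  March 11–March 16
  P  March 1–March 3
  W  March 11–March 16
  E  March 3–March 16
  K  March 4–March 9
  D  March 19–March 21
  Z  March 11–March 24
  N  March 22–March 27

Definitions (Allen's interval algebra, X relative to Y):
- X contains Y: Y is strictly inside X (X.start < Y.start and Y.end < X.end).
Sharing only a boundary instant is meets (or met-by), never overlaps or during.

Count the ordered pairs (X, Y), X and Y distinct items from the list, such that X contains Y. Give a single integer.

2

Checking all 72 ordered pairs for relation 'contains'; matching pairs in alphabetical order:
(E, K): E contains K ✓
(Z, D): Z contains D ✓
Count: 2.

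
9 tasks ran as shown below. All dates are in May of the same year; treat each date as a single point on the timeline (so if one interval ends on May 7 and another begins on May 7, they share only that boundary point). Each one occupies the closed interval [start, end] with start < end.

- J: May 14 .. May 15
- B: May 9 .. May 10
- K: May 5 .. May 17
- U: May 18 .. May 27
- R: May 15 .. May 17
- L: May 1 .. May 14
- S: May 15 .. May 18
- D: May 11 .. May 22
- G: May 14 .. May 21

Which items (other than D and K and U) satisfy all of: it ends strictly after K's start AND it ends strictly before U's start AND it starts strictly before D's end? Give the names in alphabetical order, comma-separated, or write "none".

Conditions: its end is strictly after K's start (X.end > May 5) AND its end is strictly before U's start (X.end < May 18) AND its start is strictly before D's end (X.start < May 22).
B: end May 10 > May 5? ✓; end May 10 < May 18? ✓; start May 9 < May 22? ✓ → yes.
G: end May 21 > May 5? ✓; end May 21 < May 18? ✗; start May 14 < May 22? ✓ → no.
J: end May 15 > May 5? ✓; end May 15 < May 18? ✓; start May 14 < May 22? ✓ → yes.
L: end May 14 > May 5? ✓; end May 14 < May 18? ✓; start May 1 < May 22? ✓ → yes.
R: end May 17 > May 5? ✓; end May 17 < May 18? ✓; start May 15 < May 22? ✓ → yes.
S: end May 18 > May 5? ✓; end May 18 < May 18? ✗; start May 15 < May 22? ✓ → no.
Result: B, J, L, R.

B, J, L, R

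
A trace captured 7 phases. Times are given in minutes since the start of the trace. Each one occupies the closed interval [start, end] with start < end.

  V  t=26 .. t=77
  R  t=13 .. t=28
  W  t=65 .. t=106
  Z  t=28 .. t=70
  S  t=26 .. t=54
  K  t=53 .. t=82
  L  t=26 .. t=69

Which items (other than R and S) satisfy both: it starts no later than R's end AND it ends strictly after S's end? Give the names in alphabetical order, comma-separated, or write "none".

L, V, Z

Conditions: its start is no later than R's end (X.start <= t=28) AND its end is strictly after S's end (X.end > t=54).
K: start t=53 <= t=28? ✗; end t=82 > t=54? ✓ → no.
L: start t=26 <= t=28? ✓; end t=69 > t=54? ✓ → yes.
V: start t=26 <= t=28? ✓; end t=77 > t=54? ✓ → yes.
W: start t=65 <= t=28? ✗; end t=106 > t=54? ✓ → no.
Z: start t=28 <= t=28? ✓; end t=70 > t=54? ✓ → yes.
Result: L, V, Z.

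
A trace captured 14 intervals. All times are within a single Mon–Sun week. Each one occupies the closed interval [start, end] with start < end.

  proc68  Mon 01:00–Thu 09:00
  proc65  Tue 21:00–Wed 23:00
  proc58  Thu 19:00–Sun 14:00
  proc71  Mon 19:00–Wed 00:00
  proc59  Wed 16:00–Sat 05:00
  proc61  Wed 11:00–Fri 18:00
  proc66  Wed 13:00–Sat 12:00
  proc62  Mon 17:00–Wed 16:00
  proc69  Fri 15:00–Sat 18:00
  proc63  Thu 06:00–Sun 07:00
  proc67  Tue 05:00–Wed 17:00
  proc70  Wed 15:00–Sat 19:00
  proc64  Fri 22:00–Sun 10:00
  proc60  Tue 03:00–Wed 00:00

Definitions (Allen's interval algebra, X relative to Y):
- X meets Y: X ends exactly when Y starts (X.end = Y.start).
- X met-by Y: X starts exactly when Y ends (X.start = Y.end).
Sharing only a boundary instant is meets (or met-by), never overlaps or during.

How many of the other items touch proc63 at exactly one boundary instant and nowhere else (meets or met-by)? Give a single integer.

Target proc63 = [Thu 06:00, Sun 07:00].
proc58 [Thu 19:00, Sun 14:00] → overlapped-by → no.
proc59 [Wed 16:00, Sat 05:00] → overlaps → no.
proc60 [Tue 03:00, Wed 00:00] → before → no.
proc61 [Wed 11:00, Fri 18:00] → overlaps → no.
proc62 [Mon 17:00, Wed 16:00] → before → no.
proc64 [Fri 22:00, Sun 10:00] → overlapped-by → no.
proc65 [Tue 21:00, Wed 23:00] → before → no.
proc66 [Wed 13:00, Sat 12:00] → overlaps → no.
proc67 [Tue 05:00, Wed 17:00] → before → no.
proc68 [Mon 01:00, Thu 09:00] → overlaps → no.
proc69 [Fri 15:00, Sat 18:00] → during → no.
proc70 [Wed 15:00, Sat 19:00] → overlaps → no.
proc71 [Mon 19:00, Wed 00:00] → before → no.
Total: 0.

0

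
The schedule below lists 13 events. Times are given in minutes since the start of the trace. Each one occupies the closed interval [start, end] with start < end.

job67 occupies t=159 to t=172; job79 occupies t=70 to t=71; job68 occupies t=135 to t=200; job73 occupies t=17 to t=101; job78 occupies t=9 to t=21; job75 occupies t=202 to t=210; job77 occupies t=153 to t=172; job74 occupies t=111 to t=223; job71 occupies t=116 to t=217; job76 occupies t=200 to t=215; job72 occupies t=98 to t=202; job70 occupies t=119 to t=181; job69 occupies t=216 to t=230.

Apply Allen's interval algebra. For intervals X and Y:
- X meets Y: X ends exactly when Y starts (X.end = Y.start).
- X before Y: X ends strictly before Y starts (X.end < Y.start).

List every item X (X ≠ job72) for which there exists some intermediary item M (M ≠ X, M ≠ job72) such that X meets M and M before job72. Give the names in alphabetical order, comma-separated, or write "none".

none

Target job72 = [t=98, t=202].
Intermediaries M with M before job72: job78, job79.
Via job78 — items with X meets job78: none.
Via job79 — items with X meets job79: none.
Union: none.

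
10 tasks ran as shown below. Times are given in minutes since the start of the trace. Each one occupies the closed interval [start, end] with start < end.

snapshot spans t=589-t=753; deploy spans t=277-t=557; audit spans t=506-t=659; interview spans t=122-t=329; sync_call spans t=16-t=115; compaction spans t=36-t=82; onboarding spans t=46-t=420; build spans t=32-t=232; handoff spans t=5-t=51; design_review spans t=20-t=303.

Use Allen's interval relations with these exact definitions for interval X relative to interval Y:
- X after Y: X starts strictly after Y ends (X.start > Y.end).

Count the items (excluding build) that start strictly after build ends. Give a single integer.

3

Target build = [t=32, t=232].
audit [t=506, t=659] → after → counts.
compaction [t=36, t=82] → during → no.
deploy [t=277, t=557] → after → counts.
design_review [t=20, t=303] → contains → no.
handoff [t=5, t=51] → overlaps → no.
interview [t=122, t=329] → overlapped-by → no.
onboarding [t=46, t=420] → overlapped-by → no.
snapshot [t=589, t=753] → after → counts.
sync_call [t=16, t=115] → overlaps → no.
Total: 3.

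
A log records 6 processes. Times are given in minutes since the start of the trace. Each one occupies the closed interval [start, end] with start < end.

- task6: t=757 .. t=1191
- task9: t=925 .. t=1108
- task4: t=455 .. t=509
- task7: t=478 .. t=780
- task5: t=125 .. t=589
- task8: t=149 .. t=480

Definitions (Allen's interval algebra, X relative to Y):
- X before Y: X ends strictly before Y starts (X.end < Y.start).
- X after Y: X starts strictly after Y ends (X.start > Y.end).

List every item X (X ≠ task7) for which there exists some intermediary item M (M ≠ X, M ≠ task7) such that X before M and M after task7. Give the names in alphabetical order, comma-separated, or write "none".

task4, task5, task8

Target task7 = [t=478, t=780].
Intermediaries M with M after task7: task9.
Via task9 — items with X before task9: task4, task5, task8.
Union: task4, task5, task8.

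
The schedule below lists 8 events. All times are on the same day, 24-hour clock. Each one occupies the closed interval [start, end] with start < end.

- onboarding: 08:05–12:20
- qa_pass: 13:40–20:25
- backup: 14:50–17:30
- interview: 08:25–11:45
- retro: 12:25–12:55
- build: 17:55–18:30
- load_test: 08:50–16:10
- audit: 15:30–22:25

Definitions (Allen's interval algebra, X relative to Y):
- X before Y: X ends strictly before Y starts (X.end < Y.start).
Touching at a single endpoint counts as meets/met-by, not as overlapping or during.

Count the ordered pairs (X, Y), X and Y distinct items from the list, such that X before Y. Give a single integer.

16

Checking all 56 ordered pairs for relation 'before'; matching pairs in alphabetical order:
(backup, build): backup before build ✓
(interview, audit): interview before audit ✓
(interview, backup): interview before backup ✓
(interview, build): interview before build ✓
(interview, qa_pass): interview before qa_pass ✓
(interview, retro): interview before retro ✓
(load_test, build): load_test before build ✓
(onboarding, audit): onboarding before audit ✓
(onboarding, backup): onboarding before backup ✓
(onboarding, build): onboarding before build ✓
(onboarding, qa_pass): onboarding before qa_pass ✓
(onboarding, retro): onboarding before retro ✓
(retro, audit): retro before audit ✓
(retro, backup): retro before backup ✓
(retro, build): retro before build ✓
(retro, qa_pass): retro before qa_pass ✓
Count: 16.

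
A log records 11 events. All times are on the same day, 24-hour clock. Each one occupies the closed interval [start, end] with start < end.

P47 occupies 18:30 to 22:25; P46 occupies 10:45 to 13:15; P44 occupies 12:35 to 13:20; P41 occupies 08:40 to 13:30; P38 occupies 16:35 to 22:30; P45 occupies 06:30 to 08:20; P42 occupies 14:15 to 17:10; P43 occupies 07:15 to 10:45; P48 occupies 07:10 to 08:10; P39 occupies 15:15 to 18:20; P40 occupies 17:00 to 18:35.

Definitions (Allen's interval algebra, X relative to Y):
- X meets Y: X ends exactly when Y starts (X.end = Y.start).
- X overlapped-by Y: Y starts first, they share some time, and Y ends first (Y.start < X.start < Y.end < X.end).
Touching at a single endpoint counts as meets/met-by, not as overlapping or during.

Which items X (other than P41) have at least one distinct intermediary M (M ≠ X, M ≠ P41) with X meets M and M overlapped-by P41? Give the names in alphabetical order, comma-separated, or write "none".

Target P41 = [08:40, 13:30].
Intermediaries M with M overlapped-by P41: none.
Union: none.

none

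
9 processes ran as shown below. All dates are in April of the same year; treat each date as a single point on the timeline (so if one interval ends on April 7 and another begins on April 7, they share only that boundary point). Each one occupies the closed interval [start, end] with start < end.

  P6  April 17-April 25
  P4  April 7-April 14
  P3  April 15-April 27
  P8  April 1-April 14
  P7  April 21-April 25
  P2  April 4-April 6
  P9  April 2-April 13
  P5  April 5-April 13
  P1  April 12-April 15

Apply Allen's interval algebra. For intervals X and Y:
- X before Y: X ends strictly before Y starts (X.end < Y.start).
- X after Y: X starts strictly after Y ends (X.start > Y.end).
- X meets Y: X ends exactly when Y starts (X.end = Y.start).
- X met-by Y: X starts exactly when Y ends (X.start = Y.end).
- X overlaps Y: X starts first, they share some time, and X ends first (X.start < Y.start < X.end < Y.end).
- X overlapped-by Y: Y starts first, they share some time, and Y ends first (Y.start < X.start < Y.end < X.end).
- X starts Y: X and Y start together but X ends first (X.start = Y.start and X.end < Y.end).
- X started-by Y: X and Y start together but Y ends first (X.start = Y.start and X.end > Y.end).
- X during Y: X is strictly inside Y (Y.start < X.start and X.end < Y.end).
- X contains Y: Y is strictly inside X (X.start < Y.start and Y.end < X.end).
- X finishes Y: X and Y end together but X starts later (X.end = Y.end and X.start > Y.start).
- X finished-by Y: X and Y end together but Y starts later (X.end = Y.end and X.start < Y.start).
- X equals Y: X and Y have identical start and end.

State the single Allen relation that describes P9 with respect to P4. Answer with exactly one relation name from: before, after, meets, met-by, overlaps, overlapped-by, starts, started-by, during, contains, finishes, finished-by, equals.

overlaps

P9 = [April 2, April 13]; P4 = [April 7, April 14].
Compare endpoints: P9.start < P4.start, P9.start < P4.end, P9.end > P4.start, P9.end < P4.end.
That pattern is 'overlaps'.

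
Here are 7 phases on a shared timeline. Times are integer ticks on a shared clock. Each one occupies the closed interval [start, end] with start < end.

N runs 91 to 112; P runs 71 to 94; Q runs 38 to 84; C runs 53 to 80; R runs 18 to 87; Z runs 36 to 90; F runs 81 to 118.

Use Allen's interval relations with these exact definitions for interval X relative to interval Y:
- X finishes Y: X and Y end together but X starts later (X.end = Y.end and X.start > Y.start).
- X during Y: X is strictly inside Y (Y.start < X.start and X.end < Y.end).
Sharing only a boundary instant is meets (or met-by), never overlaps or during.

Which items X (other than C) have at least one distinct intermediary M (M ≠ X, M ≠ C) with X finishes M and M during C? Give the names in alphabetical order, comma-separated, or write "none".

none

Target C = [53, 80].
Intermediaries M with M during C: none.
Union: none.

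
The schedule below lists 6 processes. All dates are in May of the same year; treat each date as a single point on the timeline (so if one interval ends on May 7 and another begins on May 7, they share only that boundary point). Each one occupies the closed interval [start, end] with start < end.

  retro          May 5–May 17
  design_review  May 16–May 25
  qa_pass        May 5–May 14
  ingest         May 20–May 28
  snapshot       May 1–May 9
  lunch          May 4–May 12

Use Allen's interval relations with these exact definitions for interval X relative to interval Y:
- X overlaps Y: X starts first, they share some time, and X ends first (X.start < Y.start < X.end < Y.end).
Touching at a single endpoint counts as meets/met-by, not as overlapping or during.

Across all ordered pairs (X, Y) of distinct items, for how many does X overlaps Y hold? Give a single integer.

7

Checking all 30 ordered pairs for relation 'overlaps'; matching pairs in alphabetical order:
(design_review, ingest): design_review overlaps ingest ✓
(lunch, qa_pass): lunch overlaps qa_pass ✓
(lunch, retro): lunch overlaps retro ✓
(retro, design_review): retro overlaps design_review ✓
(snapshot, lunch): snapshot overlaps lunch ✓
(snapshot, qa_pass): snapshot overlaps qa_pass ✓
(snapshot, retro): snapshot overlaps retro ✓
Count: 7.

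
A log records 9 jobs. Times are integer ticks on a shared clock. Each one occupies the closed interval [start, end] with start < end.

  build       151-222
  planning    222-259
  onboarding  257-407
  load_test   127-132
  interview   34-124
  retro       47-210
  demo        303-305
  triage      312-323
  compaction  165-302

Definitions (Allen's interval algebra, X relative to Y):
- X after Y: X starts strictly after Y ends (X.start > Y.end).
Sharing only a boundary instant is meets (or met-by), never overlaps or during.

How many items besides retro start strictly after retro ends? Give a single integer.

4

Target retro = [47, 210].
build [151, 222] → overlapped-by → no.
compaction [165, 302] → overlapped-by → no.
demo [303, 305] → after → counts.
interview [34, 124] → overlaps → no.
load_test [127, 132] → during → no.
onboarding [257, 407] → after → counts.
planning [222, 259] → after → counts.
triage [312, 323] → after → counts.
Total: 4.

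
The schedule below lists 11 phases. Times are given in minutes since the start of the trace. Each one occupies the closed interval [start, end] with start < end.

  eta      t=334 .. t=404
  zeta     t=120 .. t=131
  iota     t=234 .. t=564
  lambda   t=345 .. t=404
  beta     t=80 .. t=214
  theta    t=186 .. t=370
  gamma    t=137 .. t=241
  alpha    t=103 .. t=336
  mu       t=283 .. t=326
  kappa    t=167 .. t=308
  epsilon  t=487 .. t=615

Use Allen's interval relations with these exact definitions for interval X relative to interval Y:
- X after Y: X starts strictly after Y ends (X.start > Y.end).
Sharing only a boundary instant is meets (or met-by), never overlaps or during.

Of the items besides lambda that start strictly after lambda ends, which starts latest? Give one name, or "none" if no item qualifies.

epsilon

Target lambda = [t=345, t=404].
alpha [t=103, t=336] → before → excluded.
beta [t=80, t=214] → before → excluded.
epsilon [t=487, t=615] → after → candidate.
eta [t=334, t=404] → finished-by → excluded.
gamma [t=137, t=241] → before → excluded.
iota [t=234, t=564] → contains → excluded.
kappa [t=167, t=308] → before → excluded.
mu [t=283, t=326] → before → excluded.
theta [t=186, t=370] → overlaps → excluded.
zeta [t=120, t=131] → before → excluded.
Among candidates, latest start is t=487 → epsilon.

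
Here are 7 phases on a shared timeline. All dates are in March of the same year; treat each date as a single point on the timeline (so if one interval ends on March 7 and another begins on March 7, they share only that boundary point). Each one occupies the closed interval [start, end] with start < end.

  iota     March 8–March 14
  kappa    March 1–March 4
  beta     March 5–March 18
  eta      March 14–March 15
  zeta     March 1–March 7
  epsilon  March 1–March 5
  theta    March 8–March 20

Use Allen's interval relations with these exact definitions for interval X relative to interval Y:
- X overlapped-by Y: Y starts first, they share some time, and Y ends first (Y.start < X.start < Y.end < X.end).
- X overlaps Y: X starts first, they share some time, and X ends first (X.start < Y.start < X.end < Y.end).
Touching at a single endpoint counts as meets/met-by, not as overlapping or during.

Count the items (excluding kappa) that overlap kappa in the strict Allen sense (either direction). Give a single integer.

Target kappa = [March 1, March 4].
beta [March 5, March 18] → after → no.
epsilon [March 1, March 5] → started-by → no.
eta [March 14, March 15] → after → no.
iota [March 8, March 14] → after → no.
theta [March 8, March 20] → after → no.
zeta [March 1, March 7] → started-by → no.
Total: 0.

0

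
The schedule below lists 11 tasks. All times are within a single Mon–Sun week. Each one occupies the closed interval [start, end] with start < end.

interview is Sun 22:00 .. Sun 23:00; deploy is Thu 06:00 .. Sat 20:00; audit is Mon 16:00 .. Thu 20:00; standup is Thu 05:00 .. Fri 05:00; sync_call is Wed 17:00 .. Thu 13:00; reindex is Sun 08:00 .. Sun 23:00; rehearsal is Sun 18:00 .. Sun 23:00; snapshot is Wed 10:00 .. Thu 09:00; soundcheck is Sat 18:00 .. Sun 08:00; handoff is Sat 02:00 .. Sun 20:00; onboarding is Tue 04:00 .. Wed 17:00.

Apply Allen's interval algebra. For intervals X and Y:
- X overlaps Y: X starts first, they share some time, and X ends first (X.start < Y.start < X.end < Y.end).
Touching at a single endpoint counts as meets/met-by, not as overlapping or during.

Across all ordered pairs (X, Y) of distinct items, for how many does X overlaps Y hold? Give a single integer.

Checking all 110 ordered pairs for relation 'overlaps'; matching pairs in alphabetical order:
(audit, deploy): audit overlaps deploy ✓
(audit, standup): audit overlaps standup ✓
(deploy, handoff): deploy overlaps handoff ✓
(deploy, soundcheck): deploy overlaps soundcheck ✓
(handoff, rehearsal): handoff overlaps rehearsal ✓
(handoff, reindex): handoff overlaps reindex ✓
(onboarding, snapshot): onboarding overlaps snapshot ✓
(snapshot, deploy): snapshot overlaps deploy ✓
(snapshot, standup): snapshot overlaps standup ✓
(snapshot, sync_call): snapshot overlaps sync_call ✓
(standup, deploy): standup overlaps deploy ✓
(sync_call, deploy): sync_call overlaps deploy ✓
(sync_call, standup): sync_call overlaps standup ✓
Count: 13.

13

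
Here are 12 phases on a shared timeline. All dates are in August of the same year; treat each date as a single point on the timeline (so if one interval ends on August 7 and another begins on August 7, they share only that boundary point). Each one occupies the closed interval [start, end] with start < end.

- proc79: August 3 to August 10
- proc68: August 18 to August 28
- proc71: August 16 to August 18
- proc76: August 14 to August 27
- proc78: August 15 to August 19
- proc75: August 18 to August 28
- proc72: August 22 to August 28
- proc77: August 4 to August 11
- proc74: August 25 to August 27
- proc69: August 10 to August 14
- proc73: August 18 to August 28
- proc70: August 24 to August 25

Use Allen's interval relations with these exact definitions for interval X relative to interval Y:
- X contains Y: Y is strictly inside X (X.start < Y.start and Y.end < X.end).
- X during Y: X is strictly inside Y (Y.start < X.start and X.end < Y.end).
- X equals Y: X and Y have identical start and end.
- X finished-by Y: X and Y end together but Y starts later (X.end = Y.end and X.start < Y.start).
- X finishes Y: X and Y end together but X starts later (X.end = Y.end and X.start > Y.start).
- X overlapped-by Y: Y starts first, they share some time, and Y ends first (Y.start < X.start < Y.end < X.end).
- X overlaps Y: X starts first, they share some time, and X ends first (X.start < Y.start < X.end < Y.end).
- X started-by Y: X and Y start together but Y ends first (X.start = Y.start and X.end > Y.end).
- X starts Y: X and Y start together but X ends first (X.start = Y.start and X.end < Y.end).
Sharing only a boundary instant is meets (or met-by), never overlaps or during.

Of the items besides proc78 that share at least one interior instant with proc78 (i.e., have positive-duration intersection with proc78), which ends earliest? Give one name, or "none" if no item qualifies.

Target proc78 = [August 15, August 19].
proc68 [August 18, August 28] → overlapped-by → candidate.
proc69 [August 10, August 14] → before → excluded.
proc70 [August 24, August 25] → after → excluded.
proc71 [August 16, August 18] → during → candidate.
proc72 [August 22, August 28] → after → excluded.
proc73 [August 18, August 28] → overlapped-by → candidate.
proc74 [August 25, August 27] → after → excluded.
proc75 [August 18, August 28] → overlapped-by → candidate.
proc76 [August 14, August 27] → contains → candidate.
proc77 [August 4, August 11] → before → excluded.
proc79 [August 3, August 10] → before → excluded.
Among candidates, earliest end is August 18 → proc71.

proc71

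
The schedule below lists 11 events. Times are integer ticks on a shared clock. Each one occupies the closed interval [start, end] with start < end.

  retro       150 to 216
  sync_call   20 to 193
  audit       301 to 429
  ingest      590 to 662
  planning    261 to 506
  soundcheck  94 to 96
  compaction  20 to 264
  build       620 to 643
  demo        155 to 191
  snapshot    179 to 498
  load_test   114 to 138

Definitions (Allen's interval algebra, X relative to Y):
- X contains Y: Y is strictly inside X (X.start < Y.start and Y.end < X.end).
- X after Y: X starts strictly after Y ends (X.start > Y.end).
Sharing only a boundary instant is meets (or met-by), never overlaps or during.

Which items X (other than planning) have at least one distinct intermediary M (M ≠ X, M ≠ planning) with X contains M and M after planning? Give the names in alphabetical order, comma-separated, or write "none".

Target planning = [261, 506].
Intermediaries M with M after planning: build, ingest.
Via build — items with X contains build: ingest.
Via ingest — items with X contains ingest: none.
Union: ingest.

ingest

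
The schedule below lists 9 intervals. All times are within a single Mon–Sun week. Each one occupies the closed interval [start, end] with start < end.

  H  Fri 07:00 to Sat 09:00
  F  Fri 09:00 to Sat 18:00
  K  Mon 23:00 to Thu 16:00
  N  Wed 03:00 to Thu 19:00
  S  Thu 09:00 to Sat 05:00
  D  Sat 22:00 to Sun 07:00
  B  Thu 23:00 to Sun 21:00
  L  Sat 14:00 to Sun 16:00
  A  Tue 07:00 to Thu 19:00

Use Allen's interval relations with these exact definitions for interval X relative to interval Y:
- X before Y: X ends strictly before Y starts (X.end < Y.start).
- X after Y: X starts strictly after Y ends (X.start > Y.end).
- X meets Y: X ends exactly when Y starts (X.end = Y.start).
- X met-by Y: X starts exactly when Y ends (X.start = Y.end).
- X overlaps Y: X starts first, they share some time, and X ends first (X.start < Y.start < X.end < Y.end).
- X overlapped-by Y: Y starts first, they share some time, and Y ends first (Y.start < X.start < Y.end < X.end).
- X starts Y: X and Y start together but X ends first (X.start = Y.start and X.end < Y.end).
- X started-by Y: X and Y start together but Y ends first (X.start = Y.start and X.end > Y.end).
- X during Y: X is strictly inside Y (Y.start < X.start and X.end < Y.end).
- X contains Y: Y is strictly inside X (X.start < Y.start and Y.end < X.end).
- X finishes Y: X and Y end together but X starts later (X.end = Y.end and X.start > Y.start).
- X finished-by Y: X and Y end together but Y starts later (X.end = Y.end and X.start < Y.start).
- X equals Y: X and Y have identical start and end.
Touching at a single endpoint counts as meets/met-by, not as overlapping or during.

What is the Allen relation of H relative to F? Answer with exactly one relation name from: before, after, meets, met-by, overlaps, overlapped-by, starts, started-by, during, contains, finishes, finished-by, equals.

H = [Fri 07:00, Sat 09:00]; F = [Fri 09:00, Sat 18:00].
Compare endpoints: H.start < F.start, H.start < F.end, H.end > F.start, H.end < F.end.
That pattern is 'overlaps'.

overlaps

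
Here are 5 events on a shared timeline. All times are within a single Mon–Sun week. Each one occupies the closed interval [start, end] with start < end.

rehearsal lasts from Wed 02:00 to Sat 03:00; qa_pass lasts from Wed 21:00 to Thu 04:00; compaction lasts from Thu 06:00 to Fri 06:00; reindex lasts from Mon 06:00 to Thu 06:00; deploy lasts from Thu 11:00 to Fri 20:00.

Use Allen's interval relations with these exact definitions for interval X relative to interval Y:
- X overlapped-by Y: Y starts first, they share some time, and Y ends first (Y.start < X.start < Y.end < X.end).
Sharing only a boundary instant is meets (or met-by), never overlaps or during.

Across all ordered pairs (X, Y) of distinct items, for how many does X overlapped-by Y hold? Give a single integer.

Checking all 20 ordered pairs for relation 'overlapped-by'; matching pairs in alphabetical order:
(deploy, compaction): deploy overlapped-by compaction ✓
(rehearsal, reindex): rehearsal overlapped-by reindex ✓
Count: 2.

2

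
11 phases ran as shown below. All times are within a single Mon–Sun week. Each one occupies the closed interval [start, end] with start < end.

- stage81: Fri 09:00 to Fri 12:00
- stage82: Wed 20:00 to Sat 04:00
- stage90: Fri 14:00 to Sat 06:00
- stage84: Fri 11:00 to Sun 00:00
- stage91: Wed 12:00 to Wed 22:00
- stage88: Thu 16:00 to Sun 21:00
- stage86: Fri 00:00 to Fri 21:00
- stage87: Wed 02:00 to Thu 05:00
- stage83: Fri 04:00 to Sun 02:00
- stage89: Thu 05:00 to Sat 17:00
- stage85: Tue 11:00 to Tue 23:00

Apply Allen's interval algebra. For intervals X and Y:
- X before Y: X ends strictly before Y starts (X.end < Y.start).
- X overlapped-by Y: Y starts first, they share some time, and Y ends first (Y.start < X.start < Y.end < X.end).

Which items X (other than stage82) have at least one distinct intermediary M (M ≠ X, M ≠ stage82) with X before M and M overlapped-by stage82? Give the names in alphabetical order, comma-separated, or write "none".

Target stage82 = [Wed 20:00, Sat 04:00].
Intermediaries M with M overlapped-by stage82: stage83, stage84, stage88, stage89, stage90.
Via stage83 — items with X before stage83: stage85, stage87, stage91.
Via stage84 — items with X before stage84: stage85, stage87, stage91.
Via stage88 — items with X before stage88: stage85, stage87, stage91.
Via stage89 — items with X before stage89: stage85, stage91.
Via stage90 — items with X before stage90: stage81, stage85, stage87, stage91.
Union: stage81, stage85, stage87, stage91.

stage81, stage85, stage87, stage91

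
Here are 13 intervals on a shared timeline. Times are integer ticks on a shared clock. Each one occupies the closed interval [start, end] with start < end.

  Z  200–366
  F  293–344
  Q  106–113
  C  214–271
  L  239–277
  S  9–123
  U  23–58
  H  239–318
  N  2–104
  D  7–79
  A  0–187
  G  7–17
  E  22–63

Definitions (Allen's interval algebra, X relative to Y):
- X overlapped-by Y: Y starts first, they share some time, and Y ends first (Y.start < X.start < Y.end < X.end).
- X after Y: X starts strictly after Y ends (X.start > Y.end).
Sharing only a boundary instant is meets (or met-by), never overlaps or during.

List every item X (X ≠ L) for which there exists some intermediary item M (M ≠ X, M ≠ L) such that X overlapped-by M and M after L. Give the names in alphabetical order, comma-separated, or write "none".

none

Target L = [239, 277].
Intermediaries M with M after L: F.
Via F — items with X overlapped-by F: none.
Union: none.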